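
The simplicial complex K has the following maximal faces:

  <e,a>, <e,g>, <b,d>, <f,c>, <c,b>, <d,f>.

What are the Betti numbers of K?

b_0 = 2, b_1 = 1.

Fix the vertex order a < b < c < d < e < f < g and write every simplex with vertices in increasing order. Then dim K = 1 and the simplices of K are:

  0-simplices (7): a, b, c, d, e, f, g
  1-simplices (6): ae, bc, bd, cf, df, eg

so the chain groups are C_0 ≅ Z^7, C_1 ≅ Z^6.

The boundary map ∂_1: C_1 → C_0 maps an edge to its endpoints' difference, ∂[p,q] = q − p. For instance
  ∂bc = c − b.
The 7×6 boundary matrix has rank 5 and Smith normal form diag(1,1,1,1,1).

Computing H_k = (kernel of ∂_k) / (image of ∂_{k+1}):

  H_0: rank C_0 − rank ∂_1 = 7 − 5 = 2, and the invariant factors of ∂_1 are all 1, so H_0 = Z^2.
  H_1: rank ker ∂_1 − rank ∂_2 = (6 − 5) − 0 = 1, and there is no ∂_2, so H_1 = Z.

Hence the Betti numbers are b_0 = 2, b_1 = 1.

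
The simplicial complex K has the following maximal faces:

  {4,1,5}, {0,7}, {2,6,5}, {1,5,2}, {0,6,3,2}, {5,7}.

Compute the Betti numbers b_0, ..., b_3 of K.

Take the total order 0 < 1 < 2 < 3 < 4 < 5 < 6 < 7 on the vertex set. Then K (dimension 3) consists of the simplices:

  0-simplices (8): [0], [1], [2], [3], [4], [5], [6], [7]
  1-simplices (14): [0,2], [0,3], [0,6], [0,7], [1,2], [1,4], [1,5], [2,3], [2,5], [2,6], [3,6], [4,5], [5,6], [5,7]
  2-simplices (7): [0,2,3], [0,2,6], [0,3,6], [1,2,5], [1,4,5], [2,3,6], [2,5,6]
  3-simplices (1): [0,2,3,6]

so the chain groups are C_0 ≅ Z^8, C_1 ≅ Z^14, C_2 ≅ Z^7, C_3 ≅ Z^1.

∂_1: C_1 → C_0 sends each edge [p,q] (with p < q) to q − p. For instance
  ∂[2,3] = [3] − [2].
The 8×14 boundary matrix has rank 7 and Smith normal form diag(1,1,1,1,1,1,1).

∂_2: C_2 → C_1 acts by ∂[p,q,r] = [q,r] − [p,r] + [p,q]. For instance
  ∂[0,3,6] = [3,6] − [0,6] + [0,3],
  ∂[2,5,6] = [5,6] − [2,6] + [2,5].
This gives a 14×7 integer matrix of rank 6; reducing to Smith normal form yields diagonal entries (1,1,1,1,1,1).

Boundary ∂_3: C_3 → C_2 sends each 3-simplex σ to the alternating sum Σ_i (−1)^i (σ with its i-th vertex removed). For instance
  ∂[0,2,3,6] = [2,3,6] − [0,3,6] + [0,2,6] − [0,2,3].
The 7×1 boundary matrix has rank 1 and Smith normal form diag(1).

Reading off H_k = ker ∂_k / im ∂_{k+1}:

  H_0: rank C_0 − rank ∂_1 = 8 − 7 = 1, and the invariant factors of ∂_1 are all 1, so H_0 ≅ Z.
  H_1: rank ker ∂_1 − rank ∂_2 = (14 − 7) − 6 = 1, and the invariant factors of ∂_2 are all 1, so H_1 ≅ Z.
  H_2: rank ker ∂_2 − rank ∂_3 = (7 − 6) − 1 = 0, and the invariant factors of ∂_3 are all 1, so H_2 ≅ 0.
  H_3: rank ker ∂_3 − rank ∂_4 = (1 − 1) − 0 = 0, and there is no ∂_4, so H_3 ≅ 0.

As a check, the Euler characteristic is 8 − 14 + 7 − 1 = 0, which agrees with 1 − 1 + 0 − 0 = 0.

Hence the Betti numbers are b_0 = 1, b_1 = 1, b_2 = 0, b_3 = 0.

b_0 = 1, b_1 = 1, b_2 = 0, b_3 = 0.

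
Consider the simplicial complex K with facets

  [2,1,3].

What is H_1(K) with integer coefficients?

Fix the vertex order 1 < 2 < 3 and write every simplex with vertices in increasing order. Then dim K = 2 and the simplices of K are:

  0-simplices (3): [1], [2], [3]
  1-simplices (3): [1,2], [1,3], [2,3]
  2-simplices (1): [1,2,3]

giving chain groups C_0 ≅ Z^3, C_1 ≅ Z^3, C_2 ≅ Z^1.

The boundary map ∂_1: C_1 → C_0 maps an edge to its endpoints' difference, ∂[p,q] = q − p.
As a 3×3 matrix over Z this has rank 2, with invariant factors (1,1).

∂_2: C_2 → C_1 acts by ∂[p,q,r] = [q,r] − [p,r] + [p,q]. For instance
  ∂[1,2,3] = [2,3] − [1,3] + [1,2].
As a 3×1 matrix over Z this has rank 1, with invariant factors (1).

Computing H_k = (kernel of ∂_k) / (image of ∂_{k+1}):

  H_1: rank ker ∂_1 − rank ∂_2 = (3 − 2) − 1 = 0, and the invariant factors of ∂_2 are all 1, so H_1 = 0.

(K is a triangulation of the 2-simplex.)

H_1 ≅ 0.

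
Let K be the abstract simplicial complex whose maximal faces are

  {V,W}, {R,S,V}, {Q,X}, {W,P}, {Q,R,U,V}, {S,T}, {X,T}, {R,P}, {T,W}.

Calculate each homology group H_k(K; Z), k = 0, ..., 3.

We work with the vertex ordering P < Q < R < S < T < U < V < W < X. The simplices of K, each written with vertices in increasing order, are:

  0-simplices (9): P, Q, R, S, T, U, V, W, X
  1-simplices (15): PR, PW, QR, QU, QV, QX, RS, RU, RV, ST, SV, TW, TX, UV, VW
  2-simplices (5): QRU, QRV, QUV, RSV, RUV
  3-simplices (1): QRUV

giving chain groups C_0 ≅ Z^9, C_1 ≅ Z^15, C_2 ≅ Z^5, C_3 ≅ Z^1.

∂_1: C_1 → C_0 maps an edge to its endpoints' difference, ∂[p,q] = q − p. For instance
  ∂PW = W − P.
The resulting 9×15 matrix has rank 8, and its Smith normal form has invariant factors (1,1,1,1,1,1,1,1).

Boundary ∂_2: C_2 → C_1 maps a triangle to the signed sum of its edges. For instance
  ∂RUV = UV − RV + RU,
  ∂QRV = RV − QV + QR.
This gives a 15×5 integer matrix of rank 4; reducing to Smith normal form yields diagonal entries (1,1,1,1).

The boundary map ∂_3: C_3 → C_2 sends each 3-simplex σ to the alternating sum Σ_i (−1)^i (σ with its i-th vertex removed). For instance
  ∂QRUV = RUV − QUV + QRV − QRU.
The resulting 5×1 matrix has rank 1, and its Smith normal form has invariant factors (1).

Reading off H_k = ker ∂_k / im ∂_{k+1}:

  H_0: rank C_0 − rank ∂_1 = 9 − 8 = 1, and the invariant factors of ∂_1 are all 1, so H_0 ≅ Z.
  H_1: rank ker ∂_1 − rank ∂_2 = (15 − 8) − 4 = 3, and the invariant factors of ∂_2 are all 1, so H_1 ≅ Z^3.
  H_2: rank ker ∂_2 − rank ∂_3 = (5 − 4) − 1 = 0, and the invariant factors of ∂_3 are all 1, so H_2 ≅ 0.
  H_3: rank ker ∂_3 − rank ∂_4 = (1 − 1) − 0 = 0, and there is no ∂_4, so H_3 ≅ 0.

As a check, the Euler characteristic is 9 − 15 + 5 − 1 = -2, which agrees with 1 − 3 + 0 − 0 = -2.

H_0 = Z,  H_1 = Z^3,  H_2 = 0,  H_3 = 0.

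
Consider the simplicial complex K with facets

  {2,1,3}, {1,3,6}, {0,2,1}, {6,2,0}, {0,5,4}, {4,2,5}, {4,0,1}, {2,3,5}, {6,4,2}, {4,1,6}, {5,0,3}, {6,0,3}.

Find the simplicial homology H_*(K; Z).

Order the vertices as 0 < 1 < 2 < 3 < 4 < 5 < 6. Listing each simplex with vertices in this order, K has dimension 2 with simplices:

  0-simplices (7): [0], [1], [2], [3], [4], [5], [6]
  1-simplices (18): [0,1], [0,2], [0,3], [0,4], [0,5], [0,6], [1,2], [1,3], [1,4], [1,6], [2,3], [2,4], [2,5], [2,6], [3,5], [3,6], [4,5], [4,6]
  2-simplices (12): [0,1,2], [0,1,4], [0,2,6], [0,3,5], [0,3,6], [0,4,5], [1,2,3], [1,3,6], [1,4,6], [2,3,5], [2,4,5], [2,4,6]

so the chain groups are C_0 ≅ Z^7, C_1 ≅ Z^18, C_2 ≅ Z^12.

Boundary ∂_1: C_1 → C_0 sends each edge [p,q] (with p < q) to q − p. For instance
  ∂[0,1] = [1] − [0].
The 7×18 boundary matrix has rank 6 and Smith normal form diag(1,1,1,1,1,1).

∂_2: C_2 → C_1 sends each 2-simplex [p,q,r] to [q,r] − [p,r] + [p,q]. For instance
  ∂[2,3,5] = [3,5] − [2,5] + [2,3],
  ∂[0,3,5] = [3,5] − [0,5] + [0,3].
The resulting 18×12 matrix has rank 12, and its Smith normal form has invariant factors (1,1,1,1,1,1,1,1,1,1,1,2).

Reading off H_k = ker ∂_k / im ∂_{k+1}:

  H_0: rank C_0 − rank ∂_1 = 7 − 6 = 1, and the invariant factors of ∂_1 are all 1, so H_0 = Z.
  H_1: rank ker ∂_1 − rank ∂_2 = (18 − 6) − 12 = 0, and ∂_2 has invariant factor 2 > 1, so H_1 = Z/2.
  H_2: rank ker ∂_2 − rank ∂_3 = (12 − 12) − 0 = 0, and there is no ∂_3, so H_2 = 0.

H_0 ≅ Z,  H_1 ≅ Z/2,  H_2 = 0.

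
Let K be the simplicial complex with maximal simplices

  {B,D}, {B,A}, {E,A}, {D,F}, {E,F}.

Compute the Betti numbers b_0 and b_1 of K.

b_0 = 1, b_1 = 1.

Order the vertices as A < B < D < E < F. Listing each simplex with vertices in this order, K has dimension 1 with simplices:

  0-simplices (5): A, B, D, E, F
  1-simplices (5): AB, AE, BD, DF, EF

Hence C_0 ≅ Z^5, C_1 ≅ Z^5.

∂_1: C_1 → C_0 is given by ∂[p,q] = [q] − [p].
The 5×5 boundary matrix has rank 4 and Smith normal form diag(1,1,1,1).

Now H_k = ker ∂_k / im ∂_{k+1}, so:

  H_0: rank C_0 − rank ∂_1 = 5 − 4 = 1, and the invariant factors of ∂_1 are all 1, so H_0 = Z.
  H_1: rank ker ∂_1 − rank ∂_2 = (5 − 4) − 0 = 1, and there is no ∂_2, so H_1 = Z.

Hence the Betti numbers are b_0 = 1, b_1 = 1.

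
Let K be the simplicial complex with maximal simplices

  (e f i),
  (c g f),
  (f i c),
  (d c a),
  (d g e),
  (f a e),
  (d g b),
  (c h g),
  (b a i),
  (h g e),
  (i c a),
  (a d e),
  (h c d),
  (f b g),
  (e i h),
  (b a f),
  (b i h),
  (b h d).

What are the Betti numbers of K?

b_0 = 1, b_1 = 1, b_2 = 0.

Order the vertices as a < b < c < d < e < f < g < h < i. Listing each simplex with vertices in this order, K has dimension 2 with simplices:

  0-simplices (9): a, b, c, d, e, f, g, h, i
  1-simplices (27): ab, ac, ad, ae, af, ai, bd, bf, bg, bh, bi, cd, cf, cg, ch, ci, de, dg, dh, ef, eg, eh, ei, fg, fi, gh, hi
  2-simplices (18): abf, abi, acd, aci, ade, aef, bdg, bdh, bfg, bhi, cdh, cfg, cfi, cgh, deg, efi, egh, ehi

giving chain groups C_0 ≅ Z^9, C_1 ≅ Z^27, C_2 ≅ Z^18.

∂_1: C_1 → C_0 is given by ∂[p,q] = [q] − [p]. For instance
  ∂ef = f − e.
The resulting 9×27 matrix has rank 8, and its Smith normal form has invariant factors (1,1,1,1,1,1,1,1).

∂_2: C_2 → C_1 sends each 2-simplex [p,q,r] to [q,r] − [p,r] + [p,q]. For instance
  ∂cfi = fi − ci + cf,
  ∂ade = de − ae + ad.
The 27×18 boundary matrix has rank 18 and Smith normal form diag(1,1,1,1,1,1,1,1,1,1,1,1,1,1,1,1,1,2).

Now H_k = ker ∂_k / im ∂_{k+1}, so:

  H_0: rank C_0 − rank ∂_1 = 9 − 8 = 1, and the invariant factors of ∂_1 are all 1, so H_0 ≅ Z.
  H_1: rank ker ∂_1 − rank ∂_2 = (27 − 8) − 18 = 1, and ∂_2 has invariant factor 2 > 1, so H_1 ≅ Z ⊕ Z/2Z.
  H_2: rank ker ∂_2 − rank ∂_3 = (18 − 18) − 0 = 0, and there is no ∂_3, so H_2 ≅ 0.

As a check, the Euler characteristic is 9 − 27 + 18 = 0, which agrees with 1 − 1 + 0 = 0.

Hence the Betti numbers are b_0 = 1, b_1 = 1, b_2 = 0.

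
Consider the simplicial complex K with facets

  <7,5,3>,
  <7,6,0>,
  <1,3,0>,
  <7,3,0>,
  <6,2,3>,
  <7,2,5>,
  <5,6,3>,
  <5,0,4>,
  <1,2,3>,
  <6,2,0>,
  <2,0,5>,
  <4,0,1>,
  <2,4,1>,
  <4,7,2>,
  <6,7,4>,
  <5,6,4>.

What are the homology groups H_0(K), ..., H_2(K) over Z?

H_0 = Z,  H_1 = Z^2,  H_2 = Z.

K has 8 vertices, 24 edges, 16 triangles.
rank ∂_0 = 0, rank ∂_1 = 7 ⇒ b_0 = 8 − 0 − 7 = 1; all invariant factors of ∂_1 are 1 so no torsion. So H_0 = Z.
rank ∂_1 = 7, rank ∂_2 = 15 ⇒ b_1 = 24 − 7 − 15 = 2; all invariant factors of ∂_2 are 1 so no torsion. So H_1 = Z^2.
rank ∂_2 = 15, rank ∂_3 = 0 ⇒ b_2 = 16 − 15 − 0 = 1. So H_2 = Z.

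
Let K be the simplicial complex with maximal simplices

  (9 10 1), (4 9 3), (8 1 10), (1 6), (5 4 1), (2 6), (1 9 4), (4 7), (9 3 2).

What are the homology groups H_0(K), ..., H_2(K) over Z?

We work with the vertex ordering 1 < 2 < 3 < 4 < 5 < 6 < 7 < 8 < 9 < 10. The simplices of K, each written with vertices in increasing order, are:

  0-simplices (10): [1], [2], [3], [4], [5], [6], [7], [8], [9], [10]
  1-simplices (16): [1,4], [1,5], [1,6], [1,8], [1,9], [1,10], [2,3], [2,6], [2,9], [3,4], [3,9], [4,5], [4,7], [4,9], [8,10], [9,10]
  2-simplices (6): [1,4,5], [1,4,9], [1,8,10], [1,9,10], [2,3,9], [3,4,9]

Hence C_0 ≅ Z^10, C_1 ≅ Z^16, C_2 ≅ Z^6.

The boundary map ∂_1: C_1 → C_0 sends each edge [p,q] (with p < q) to q − p.
The resulting 10×16 matrix has rank 9, and its Smith normal form has invariant factors (1,1,1,1,1,1,1,1,1).

The boundary map ∂_2: C_2 → C_1 acts by ∂[p,q,r] = [q,r] − [p,r] + [p,q]. For instance
  ∂[1,9,10] = [9,10] − [1,10] + [1,9],
  ∂[2,3,9] = [3,9] − [2,9] + [2,3].
The resulting 16×6 matrix has rank 6, and its Smith normal form has invariant factors (1,1,1,1,1,1).

Reading off H_k = ker ∂_k / im ∂_{k+1}:

  H_0: rank C_0 − rank ∂_1 = 10 − 9 = 1, and the invariant factors of ∂_1 are all 1, so H_0 = Z.
  H_1: rank ker ∂_1 − rank ∂_2 = (16 − 9) − 6 = 1, and the invariant factors of ∂_2 are all 1, so H_1 = Z.
  H_2: rank ker ∂_2 − rank ∂_3 = (6 − 6) − 0 = 0, and there is no ∂_3, so H_2 = 0.

H_0 ≅ Z,  H_1 ≅ Z,  H_2 = 0.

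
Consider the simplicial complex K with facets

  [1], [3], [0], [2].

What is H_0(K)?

We work with the vertex ordering 0 < 1 < 2 < 3. The simplices of K, each written with vertices in increasing order, are:

  0-simplices (4): [0], [1], [2], [3]

Hence C_0 ≅ Z^4.

Reading off H_k = ker ∂_k / im ∂_{k+1}:

  H_0: rank C_0 − rank ∂_1 = 4 − 0 = 4, and there is no ∂_1, so H_0 ≅ Z^4.

(K is a triangulation of a set of 4 points.)

H_0 ≅ Z^4.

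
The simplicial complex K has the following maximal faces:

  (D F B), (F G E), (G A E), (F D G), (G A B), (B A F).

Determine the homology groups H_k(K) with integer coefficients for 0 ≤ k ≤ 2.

H_0 ≅ Z,  H_1 ≅ Z,  H_2 = 0.

Take the total order A < B < D < E < F < G on the vertex set. Then K (dimension 2) consists of the simplices:

  0-simplices (6): A, B, D, E, F, G
  1-simplices (12): AB, AE, AF, AG, BD, BF, BG, DF, DG, EF, EG, FG
  2-simplices (6): ABF, ABG, AEG, BDF, DFG, EFG

Hence C_0 ≅ Z^6, C_1 ≅ Z^12, C_2 ≅ Z^6.

Boundary ∂_1: C_1 → C_0 maps an edge to its endpoints' difference, ∂[p,q] = q − p. For instance
  ∂EF = F − E.
The resulting 6×12 matrix has rank 5, and its Smith normal form has invariant factors (1,1,1,1,1).

The boundary map ∂_2: C_2 → C_1 sends each 2-simplex [p,q,r] to [q,r] − [p,r] + [p,q]. For instance
  ∂AEG = EG − AG + AE,
  ∂ABF = BF − AF + AB.
As a 12×6 matrix over Z this has rank 6, with invariant factors (1,1,1,1,1,1).

Now H_k = ker ∂_k / im ∂_{k+1}, so:

  H_0: rank C_0 − rank ∂_1 = 6 − 5 = 1, and the invariant factors of ∂_1 are all 1, so H_0 ≅ Z.
  H_1: rank ker ∂_1 − rank ∂_2 = (12 − 5) − 6 = 1, and the invariant factors of ∂_2 are all 1, so H_1 ≅ Z.
  H_2: rank ker ∂_2 − rank ∂_3 = (6 − 6) − 0 = 0, and there is no ∂_3, so H_2 ≅ 0.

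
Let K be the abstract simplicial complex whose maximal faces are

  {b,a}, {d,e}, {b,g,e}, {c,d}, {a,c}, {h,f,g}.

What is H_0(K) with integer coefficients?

K has 8 vertices, 10 edges, 2 triangles.
rank ∂_0 = 0, rank ∂_1 = 7 ⇒ b_0 = 8 − 0 − 7 = 1; all invariant factors of ∂_1 are 1 so no torsion. So H_0 = Z.

H_0 = Z.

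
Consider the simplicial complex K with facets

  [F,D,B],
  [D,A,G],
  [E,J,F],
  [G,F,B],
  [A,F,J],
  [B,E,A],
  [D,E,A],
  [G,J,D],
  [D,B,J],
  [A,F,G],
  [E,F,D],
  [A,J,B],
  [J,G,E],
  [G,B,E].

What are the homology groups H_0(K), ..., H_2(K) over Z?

H_0 ≅ Z,  H_1 ≅ Z^2,  H_2 ≅ Z.

Take the total order A < B < D < E < F < G < J on the vertex set. Then K (dimension 2) consists of the simplices:

  0-simplices (7): A, B, D, E, F, G, J
  1-simplices (21): AB, AD, AE, AF, AG, AJ, BD, BE, BF, BG, BJ, DE, DF, DG, DJ, EF, EG, EJ, FG, FJ, GJ
  2-simplices (14): ABE, ABJ, ADE, ADG, AFG, AFJ, BDF, BDJ, BEG, BFG, DEF, DGJ, EFJ, EGJ

giving chain groups C_0 ≅ Z^7, C_1 ≅ Z^21, C_2 ≅ Z^14.

Boundary ∂_1: C_1 → C_0 is given by ∂[p,q] = [q] − [p].
The 7×21 boundary matrix has rank 6 and Smith normal form diag(1,1,1,1,1,1).

∂_2: C_2 → C_1 acts by ∂[p,q,r] = [q,r] − [p,r] + [p,q]. For instance
  ∂BDF = DF − BF + BD,
  ∂BDJ = DJ − BJ + BD.
The resulting 21×14 matrix has rank 13, and its Smith normal form has invariant factors (1,1,1,1,1,1,1,1,1,1,1,1,1).

Computing H_k = (kernel of ∂_k) / (image of ∂_{k+1}):

  H_0: rank C_0 − rank ∂_1 = 7 − 6 = 1, and the invariant factors of ∂_1 are all 1, so H_0 = Z.
  H_1: rank ker ∂_1 − rank ∂_2 = (21 − 6) − 13 = 2, and the invariant factors of ∂_2 are all 1, so H_1 = Z^2.
  H_2: rank ker ∂_2 − rank ∂_3 = (14 − 13) − 0 = 1, and there is no ∂_3, so H_2 = Z.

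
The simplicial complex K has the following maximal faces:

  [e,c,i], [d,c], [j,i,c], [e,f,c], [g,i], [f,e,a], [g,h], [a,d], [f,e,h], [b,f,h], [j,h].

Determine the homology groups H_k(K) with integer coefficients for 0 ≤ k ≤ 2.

K has 10 vertices, 18 edges, 6 triangles.
rank ∂_0 = 0, rank ∂_1 = 9 ⇒ b_0 = 10 − 0 − 9 = 1; all invariant factors of ∂_1 are 1 so no torsion. So H_0 = Z.
rank ∂_1 = 9, rank ∂_2 = 6 ⇒ b_1 = 18 − 9 − 6 = 3; all invariant factors of ∂_2 are 1 so no torsion. So H_1 = Z^3.
rank ∂_2 = 6, rank ∂_3 = 0 ⇒ b_2 = 6 − 6 − 0 = 0. So H_2 = 0.

H_0 ≅ Z,  H_1 ≅ Z^3,  H_2 = 0.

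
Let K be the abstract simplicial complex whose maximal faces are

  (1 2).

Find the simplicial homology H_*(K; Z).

H_0 = Z,  H_1 = 0.

We work with the vertex ordering 1 < 2. The simplices of K, each written with vertices in increasing order, are:

  0-simplices (2): [1], [2]
  1-simplices (1): [1,2]

so the chain groups are C_0 ≅ Z^2, C_1 ≅ Z^1.

Boundary ∂_1: C_1 → C_0 maps an edge to its endpoints' difference, ∂[p,q] = q − p. For instance
  ∂[1,2] = [2] − [1].
This gives a 2×1 integer matrix of rank 1; reducing to Smith normal form yields diagonal entries (1).

Reading off H_k = ker ∂_k / im ∂_{k+1}:

  H_0: rank C_0 − rank ∂_1 = 2 − 1 = 1, and the invariant factors of ∂_1 are all 1, so H_0 ≅ Z.
  H_1: rank ker ∂_1 − rank ∂_2 = (1 − 1) − 0 = 0, and there is no ∂_2, so H_1 ≅ 0.

(K is a triangulation of the 1-simplex.)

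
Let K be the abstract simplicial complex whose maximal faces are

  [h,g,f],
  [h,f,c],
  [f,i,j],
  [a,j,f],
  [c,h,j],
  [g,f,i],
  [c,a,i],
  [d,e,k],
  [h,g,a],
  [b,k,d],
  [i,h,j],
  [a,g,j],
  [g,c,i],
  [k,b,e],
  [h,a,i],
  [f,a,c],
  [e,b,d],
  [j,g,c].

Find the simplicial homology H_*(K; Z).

Take the total order a < b < c < d < e < f < g < h < i < j < k on the vertex set. Then K (dimension 2) consists of the simplices:

  0-simplices (11): a, b, c, d, e, f, g, h, i, j, k
  1-simplices (27): ac, af, ag, ah, ai, aj, bd, be, bk, cf, cg, ch, ci, cj, de, dk, ek, fg, fh, fi, fj, gh, gi, gj, hi, hj, ij
  2-simplices (18): acf, aci, afj, agh, agj, ahi, bde, bdk, bek, cfh, cgi, cgj, chj, dek, fgh, fgi, fij, hij

giving chain groups C_0 ≅ Z^11, C_1 ≅ Z^27, C_2 ≅ Z^18.

∂_1: C_1 → C_0 sends each edge [p,q] (with p < q) to q − p. For instance
  ∂cf = f − c.
As a 11×27 matrix over Z this has rank 9, with invariant factors (1,1,1,1,1,1,1,1,1).

Boundary ∂_2: C_2 → C_1 sends each 2-simplex [p,q,r] to [q,r] − [p,r] + [p,q]. For instance
  ∂agj = gj − aj + ag,
  ∂fij = ij − fj + fi.
This gives a 27×18 integer matrix of rank 16; reducing to Smith normal form yields diagonal entries (1,1,1,1,1,1,1,1,1,1,1,1,1,1,1,1).

Reading off H_k = ker ∂_k / im ∂_{k+1}:

  H_0: rank C_0 − rank ∂_1 = 11 − 9 = 2, and the invariant factors of ∂_1 are all 1, so H_0 ≅ Z^2.
  H_1: rank ker ∂_1 − rank ∂_2 = (27 − 9) − 16 = 2, and the invariant factors of ∂_2 are all 1, so H_1 ≅ Z^2.
  H_2: rank ker ∂_2 − rank ∂_3 = (18 − 16) − 0 = 2, and there is no ∂_3, so H_2 ≅ Z^2.

H_0 = Z^2,  H_1 = Z^2,  H_2 = Z^2.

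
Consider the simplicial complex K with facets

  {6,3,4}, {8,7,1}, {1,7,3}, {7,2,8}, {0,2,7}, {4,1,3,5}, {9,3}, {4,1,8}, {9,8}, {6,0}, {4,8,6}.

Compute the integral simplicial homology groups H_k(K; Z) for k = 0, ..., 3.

We work with the vertex ordering 0 < 1 < 2 < 3 < 4 < 5 < 6 < 7 < 8 < 9. The simplices of K, each written with vertices in increasing order, are:

  0-simplices (10): [0], [1], [2], [3], [4], [5], [6], [7], [8], [9]
  1-simplices (21): [0,2], [0,6], [0,7], [1,3], [1,4], [1,5], [1,7], [1,8], [2,7], [2,8], [3,4], [3,5], [3,6], [3,7], [3,9], [4,5], [4,6], [4,8], [6,8], [7,8], [8,9]
  2-simplices (11): [0,2,7], [1,3,4], [1,3,5], [1,3,7], [1,4,5], [1,4,8], [1,7,8], [2,7,8], [3,4,5], [3,4,6], [4,6,8]
  3-simplices (1): [1,3,4,5]

so the chain groups are C_0 ≅ Z^10, C_1 ≅ Z^21, C_2 ≅ Z^11, C_3 ≅ Z^1.

∂_1: C_1 → C_0 sends each edge [p,q] (with p < q) to q − p. For instance
  ∂[4,6] = [6] − [4].
The resulting 10×21 matrix has rank 9, and its Smith normal form has invariant factors (1,1,1,1,1,1,1,1,1).

Boundary ∂_2: C_2 → C_1 sends each 2-simplex [p,q,r] to [q,r] − [p,r] + [p,q]. For instance
  ∂[1,3,7] = [3,7] − [1,7] + [1,3],
  ∂[1,4,8] = [4,8] − [1,8] + [1,4].
As a 21×11 matrix over Z this has rank 10, with invariant factors (1,1,1,1,1,1,1,1,1,1).

∂_3: C_3 → C_2 sends each 3-simplex σ to the alternating sum Σ_i (−1)^i (σ with its i-th vertex removed). For instance
  ∂[1,3,4,5] = [3,4,5] − [1,4,5] + [1,3,5] − [1,3,4].
As a 11×1 matrix over Z this has rank 1, with invariant factors (1).

From H_k ≅ ker(∂_k) / im(∂_{k+1}) we obtain:

  H_0: rank C_0 − rank ∂_1 = 10 − 9 = 1, and the invariant factors of ∂_1 are all 1, so H_0 ≅ Z.
  H_1: rank ker ∂_1 − rank ∂_2 = (21 − 9) − 10 = 2, and the invariant factors of ∂_2 are all 1, so H_1 ≅ Z^2.
  H_2: rank ker ∂_2 − rank ∂_3 = (11 − 10) − 1 = 0, and the invariant factors of ∂_3 are all 1, so H_2 ≅ 0.
  H_3: rank ker ∂_3 − rank ∂_4 = (1 − 1) − 0 = 0, and there is no ∂_4, so H_3 ≅ 0.

As a check, the Euler characteristic is 10 − 21 + 11 − 1 = -1, which agrees with 1 − 2 + 0 − 0 = -1.

H_0 ≅ Z,  H_1 ≅ Z^2,  H_2 = 0,  H_3 = 0.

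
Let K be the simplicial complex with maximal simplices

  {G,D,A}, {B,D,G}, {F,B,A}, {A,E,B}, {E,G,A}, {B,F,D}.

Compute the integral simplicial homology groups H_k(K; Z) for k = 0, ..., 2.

H_0 = Z,  H_1 = Z,  H_2 = 0.

Order the vertices as A < B < D < E < F < G. Listing each simplex with vertices in this order, K has dimension 2 with simplices:

  0-simplices (6): A, B, D, E, F, G
  1-simplices (12): AB, AD, AE, AF, AG, BD, BE, BF, BG, DF, DG, EG
  2-simplices (6): ABE, ABF, ADG, AEG, BDF, BDG

so the chain groups are C_0 ≅ Z^6, C_1 ≅ Z^12, C_2 ≅ Z^6.

The boundary map ∂_1: C_1 → C_0 is given by ∂[p,q] = [q] − [p]. For instance
  ∂AB = B − A.
The 6×12 boundary matrix has rank 5 and Smith normal form diag(1,1,1,1,1).

Boundary ∂_2: C_2 → C_1 maps a triangle to the signed sum of its edges. For instance
  ∂ABE = BE − AE + AB,
  ∂BDF = DF − BF + BD.
The resulting 12×6 matrix has rank 6, and its Smith normal form has invariant factors (1,1,1,1,1,1).

From H_k ≅ ker(∂_k) / im(∂_{k+1}) we obtain:

  H_0: rank C_0 − rank ∂_1 = 6 − 5 = 1, and the invariant factors of ∂_1 are all 1, so H_0 ≅ Z.
  H_1: rank ker ∂_1 − rank ∂_2 = (12 − 5) − 6 = 1, and the invariant factors of ∂_2 are all 1, so H_1 ≅ Z.
  H_2: rank ker ∂_2 − rank ∂_3 = (6 − 6) − 0 = 0, and there is no ∂_3, so H_2 ≅ 0.

As a check, the Euler characteristic is 6 − 12 + 6 = 0, which agrees with 1 − 1 + 0 = 0.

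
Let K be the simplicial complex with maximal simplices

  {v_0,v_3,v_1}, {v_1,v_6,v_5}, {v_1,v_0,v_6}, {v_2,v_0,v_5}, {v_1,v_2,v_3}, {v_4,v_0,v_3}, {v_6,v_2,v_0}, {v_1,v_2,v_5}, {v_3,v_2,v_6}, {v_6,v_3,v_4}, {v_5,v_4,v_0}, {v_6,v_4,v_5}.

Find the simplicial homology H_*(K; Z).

H_0 = Z,  H_1 = Z/2,  H_2 = 0.

K has 7 vertices, 18 edges, 12 triangles.
rank ∂_0 = 0, rank ∂_1 = 6 ⇒ b_0 = 7 − 0 − 6 = 1; all invariant factors of ∂_1 are 1 so no torsion. So H_0 = Z.
rank ∂_1 = 6, rank ∂_2 = 12 ⇒ b_1 = 18 − 6 − 12 = 0; ∂_2 has invariant factor(s) [2] giving torsion. So H_1 = Z/2.
rank ∂_2 = 12, rank ∂_3 = 0 ⇒ b_2 = 12 − 12 − 0 = 0. So H_2 = 0.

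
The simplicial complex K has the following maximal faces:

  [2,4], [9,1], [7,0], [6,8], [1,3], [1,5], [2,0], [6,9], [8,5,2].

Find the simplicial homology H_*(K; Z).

H_0 = Z,  H_1 = Z,  H_2 = 0.

Order the vertices as 0 < 1 < 2 < 3 < 4 < 5 < 6 < 7 < 8 < 9. Listing each simplex with vertices in this order, K has dimension 2 with simplices:

  0-simplices (10): [0], [1], [2], [3], [4], [5], [6], [7], [8], [9]
  1-simplices (11): [0,2], [0,7], [1,3], [1,5], [1,9], [2,4], [2,5], [2,8], [5,8], [6,8], [6,9]
  2-simplices (1): [2,5,8]

so the chain groups are C_0 ≅ Z^10, C_1 ≅ Z^11, C_2 ≅ Z^1.

The boundary map ∂_1: C_1 → C_0 sends each edge [p,q] (with p < q) to q − p.
The 10×11 boundary matrix has rank 9 and Smith normal form diag(1,1,1,1,1,1,1,1,1).

∂_2: C_2 → C_1 maps a triangle to the signed sum of its edges. For instance
  ∂[2,5,8] = [5,8] − [2,8] + [2,5].
This gives a 11×1 integer matrix of rank 1; reducing to Smith normal form yields diagonal entries (1).

Reading off H_k = ker ∂_k / im ∂_{k+1}:

  H_0: rank C_0 − rank ∂_1 = 10 − 9 = 1, and the invariant factors of ∂_1 are all 1, so H_0 = Z.
  H_1: rank ker ∂_1 − rank ∂_2 = (11 − 9) − 1 = 1, and the invariant factors of ∂_2 are all 1, so H_1 = Z.
  H_2: rank ker ∂_2 − rank ∂_3 = (1 − 1) − 0 = 0, and there is no ∂_3, so H_2 = 0.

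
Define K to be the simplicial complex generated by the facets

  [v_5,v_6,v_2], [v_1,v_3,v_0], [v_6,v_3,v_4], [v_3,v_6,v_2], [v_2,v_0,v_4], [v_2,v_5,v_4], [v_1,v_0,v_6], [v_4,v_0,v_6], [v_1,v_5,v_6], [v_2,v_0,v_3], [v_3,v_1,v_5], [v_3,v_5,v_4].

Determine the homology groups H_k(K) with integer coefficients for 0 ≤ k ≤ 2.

H_0 = Z,  H_1 = Z/2,  H_2 = 0.

Take the total order v_0 < v_1 < v_2 < v_3 < v_4 < v_5 < v_6 on the vertex set. Then K (dimension 2) consists of the simplices:

  0-simplices (7): [v_0], [v_1], [v_2], [v_3], [v_4], [v_5], [v_6]
  1-simplices (18): (18 of them)
  2-simplices (12): (12 of them)

Hence C_0 ≅ Z^7, C_1 ≅ Z^18, C_2 ≅ Z^12.

Boundary ∂_1: C_1 → C_0 maps an edge to its endpoints' difference, ∂[p,q] = q − p. For instance
  ∂[v_0,v_2] = [v_2] − [v_0].
The 7×18 boundary matrix has rank 6 and Smith normal form diag(1,1,1,1,1,1).

Boundary ∂_2: C_2 → C_1 acts by ∂[p,q,r] = [q,r] − [p,r] + [p,q]. For instance
  ∂[v_1,v_3,v_5] = [v_3,v_5] − [v_1,v_5] + [v_1,v_3],
  ∂[v_0,v_1,v_3] = [v_1,v_3] − [v_0,v_3] + [v_0,v_1].
The resulting 18×12 matrix has rank 12, and its Smith normal form has invariant factors (1,1,1,1,1,1,1,1,1,1,1,2).

Reading off H_k = ker ∂_k / im ∂_{k+1}:

  H_0: rank C_0 − rank ∂_1 = 7 − 6 = 1, and the invariant factors of ∂_1 are all 1, so H_0 ≅ Z.
  H_1: rank ker ∂_1 − rank ∂_2 = (18 − 6) − 12 = 0, and ∂_2 has invariant factor 2 > 1, so H_1 ≅ Z/2.
  H_2: rank ker ∂_2 − rank ∂_3 = (12 − 12) − 0 = 0, and there is no ∂_3, so H_2 ≅ 0.

As a check, the Euler characteristic is 7 − 18 + 12 = 1, which agrees with 1 − 0 + 0 = 1.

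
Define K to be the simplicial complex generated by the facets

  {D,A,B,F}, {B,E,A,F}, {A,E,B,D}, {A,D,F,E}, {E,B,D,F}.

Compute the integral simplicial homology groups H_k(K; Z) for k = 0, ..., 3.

H_0 = Z,  H_1 = 0,  H_2 = 0,  H_3 = Z.

Order the vertices as A < B < D < E < F. Listing each simplex with vertices in this order, K has dimension 3 with simplices:

  0-simplices (5): A, B, D, E, F
  1-simplices (10): AB, AD, AE, AF, BD, BE, BF, DE, DF, EF
  2-simplices (10): ABD, ABE, ABF, ADE, ADF, AEF, BDE, BDF, BEF, DEF
  3-simplices (5): ABDE, ABDF, ABEF, ADEF, BDEF

Hence C_0 ≅ Z^5, C_1 ≅ Z^10, C_2 ≅ Z^10, C_3 ≅ Z^5.

The boundary map ∂_1: C_1 → C_0 maps an edge to its endpoints' difference, ∂[p,q] = q − p. For instance
  ∂BF = F − B.
As a 5×10 matrix over Z this has rank 4, with invariant factors (1,1,1,1).

Boundary ∂_2: C_2 → C_1 maps a triangle to the signed sum of its edges. For instance
  ∂ABD = BD − AD + AB,
  ∂BDE = DE − BE + BD.
As a 10×10 matrix over Z this has rank 6, with invariant factors (1,1,1,1,1,1).

∂_3: C_3 → C_2 sends each 3-simplex σ to the alternating sum Σ_i (−1)^i (σ with its i-th vertex removed). For instance
  ∂ABEF = BEF − AEF + ABF − ABE,
  ∂ABDF = BDF − ADF + ABF − ABD.
This gives a 10×5 integer matrix of rank 4; reducing to Smith normal form yields diagonal entries (1,1,1,1).

Computing H_k = (kernel of ∂_k) / (image of ∂_{k+1}):

  H_0: rank C_0 − rank ∂_1 = 5 − 4 = 1, and the invariant factors of ∂_1 are all 1, so H_0 = Z.
  H_1: rank ker ∂_1 − rank ∂_2 = (10 − 4) − 6 = 0, and the invariant factors of ∂_2 are all 1, so H_1 = 0.
  H_2: rank ker ∂_2 − rank ∂_3 = (10 − 6) − 4 = 0, and the invariant factors of ∂_3 are all 1, so H_2 = 0.
  H_3: rank ker ∂_3 − rank ∂_4 = (5 − 4) − 0 = 1, and there is no ∂_4, so H_3 = Z.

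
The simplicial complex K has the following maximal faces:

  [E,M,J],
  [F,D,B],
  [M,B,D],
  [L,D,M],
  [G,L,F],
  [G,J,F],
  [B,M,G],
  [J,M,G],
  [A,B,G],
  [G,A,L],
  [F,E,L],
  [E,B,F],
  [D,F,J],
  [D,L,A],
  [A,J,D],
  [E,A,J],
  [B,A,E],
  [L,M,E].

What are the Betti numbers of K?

Fix the vertex order A < B < D < E < F < G < J < L < M and write every simplex with vertices in increasing order. Then dim K = 2 and the simplices of K are:

  0-simplices (9): A, B, D, E, F, G, J, L, M
  1-simplices (27): AB, AD, AE, AG, AJ, AL, BD, BE, BF, BG, BM, DF, DJ, DL, DM, EF, EJ, EL, EM, FG, FJ, FL, GJ, GL, GM, JM, LM
  2-simplices (18): ABE, ABG, ADJ, ADL, AEJ, AGL, BDF, BDM, BEF, BGM, DFJ, DLM, EFL, EJM, ELM, FGJ, FGL, GJM

Hence C_0 ≅ Z^9, C_1 ≅ Z^27, C_2 ≅ Z^18.

Boundary ∂_1: C_1 → C_0 is given by ∂[p,q] = [q] − [p].
This gives a 9×27 integer matrix of rank 8; reducing to Smith normal form yields diagonal entries (1,1,1,1,1,1,1,1).

The boundary map ∂_2: C_2 → C_1 maps a triangle to the signed sum of its edges. For instance
  ∂EFL = FL − EL + EF,
  ∂ADJ = DJ − AJ + AD.
This gives a 27×18 integer matrix of rank 17; reducing to Smith normal form yields diagonal entries (1,1,1,1,1,1,1,1,1,1,1,1,1,1,1,1,1).

From H_k ≅ ker(∂_k) / im(∂_{k+1}) we obtain:

  H_0: rank C_0 − rank ∂_1 = 9 − 8 = 1, and the invariant factors of ∂_1 are all 1, so H_0 ≅ Z.
  H_1: rank ker ∂_1 − rank ∂_2 = (27 − 8) − 17 = 2, and the invariant factors of ∂_2 are all 1, so H_1 ≅ Z^2.
  H_2: rank ker ∂_2 − rank ∂_3 = (18 − 17) − 0 = 1, and there is no ∂_3, so H_2 ≅ Z.

Hence the Betti numbers are b_0 = 1, b_1 = 2, b_2 = 1.

b_0 = 1, b_1 = 2, b_2 = 1.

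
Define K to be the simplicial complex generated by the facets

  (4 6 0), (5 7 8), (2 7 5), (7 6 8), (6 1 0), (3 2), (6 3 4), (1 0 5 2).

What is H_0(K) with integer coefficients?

Fix the vertex order 0 < 1 < 2 < 3 < 4 < 5 < 6 < 7 < 8 and write every simplex with vertices in increasing order. Then dim K = 3 and the simplices of K are:

  0-simplices (9): [0], [1], [2], [3], [4], [5], [6], [7], [8]
  1-simplices (19): [0,1], [0,2], [0,4], [0,5], [0,6], [1,2], [1,5], [1,6], [2,3], [2,5], [2,7], [3,4], [3,6], [4,6], [5,7], [5,8], [6,7], [6,8], [7,8]
  2-simplices (10): [0,1,2], [0,1,5], [0,1,6], [0,2,5], [0,4,6], [1,2,5], [2,5,7], [3,4,6], [5,7,8], [6,7,8]
  3-simplices (1): [0,1,2,5]

giving chain groups C_0 ≅ Z^9, C_1 ≅ Z^19, C_2 ≅ Z^10, C_3 ≅ Z^1.

∂_1: C_1 → C_0 sends each edge [p,q] (with p < q) to q − p. For instance
  ∂[4,6] = [6] − [4].
The 9×19 boundary matrix has rank 8 and Smith normal form diag(1,1,1,1,1,1,1,1).

Boundary ∂_2: C_2 → C_1 sends each 2-simplex [p,q,r] to [q,r] − [p,r] + [p,q]. For instance
  ∂[2,5,7] = [5,7] − [2,7] + [2,5],
  ∂[1,2,5] = [2,5] − [1,5] + [1,2].
As a 19×10 matrix over Z this has rank 9, with invariant factors (1,1,1,1,1,1,1,1,1).

∂_3: C_3 → C_2 sends each 3-simplex σ to the alternating sum Σ_i (−1)^i (σ with its i-th vertex removed). For instance
  ∂[0,1,2,5] = [1,2,5] − [0,2,5] + [0,1,5] − [0,1,2].
This gives a 10×1 integer matrix of rank 1; reducing to Smith normal form yields diagonal entries (1).

Now H_k = ker ∂_k / im ∂_{k+1}, so:

  H_0: rank C_0 − rank ∂_1 = 9 − 8 = 1, and the invariant factors of ∂_1 are all 1, so H_0 = Z.

H_0 ≅ Z.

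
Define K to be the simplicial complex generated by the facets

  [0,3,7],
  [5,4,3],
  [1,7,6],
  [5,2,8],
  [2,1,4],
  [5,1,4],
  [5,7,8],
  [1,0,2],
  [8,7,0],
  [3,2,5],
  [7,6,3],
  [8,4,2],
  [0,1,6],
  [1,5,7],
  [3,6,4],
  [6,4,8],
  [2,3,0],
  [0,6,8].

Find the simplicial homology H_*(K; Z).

H_0 = Z,  H_1 = Z ⊕ Z/2,  H_2 = 0.

Take the total order 0 < 1 < 2 < 3 < 4 < 5 < 6 < 7 < 8 on the vertex set. Then K (dimension 2) consists of the simplices:

  0-simplices (9): [0], [1], [2], [3], [4], [5], [6], [7], [8]
  1-simplices (27): (27 of them)
  2-simplices (18): [0,1,2], [0,1,6], [0,2,3], [0,3,7], [0,6,8], [0,7,8], [1,2,4], [1,4,5], [1,5,7], [1,6,7], [2,3,5], [2,4,8], [2,5,8], [3,4,5], [3,4,6], [3,6,7], [4,6,8], [5,7,8]

so the chain groups are C_0 ≅ Z^9, C_1 ≅ Z^27, C_2 ≅ Z^18.

The boundary map ∂_1: C_1 → C_0 sends each edge [p,q] (with p < q) to q − p. For instance
  ∂[5,7] = [7] − [5].
The 9×27 boundary matrix has rank 8 and Smith normal form diag(1,1,1,1,1,1,1,1).

The boundary map ∂_2: C_2 → C_1 sends each 2-simplex [p,q,r] to [q,r] − [p,r] + [p,q]. For instance
  ∂[0,2,3] = [2,3] − [0,3] + [0,2],
  ∂[2,4,8] = [4,8] − [2,8] + [2,4].
The resulting 27×18 matrix has rank 18, and its Smith normal form has invariant factors (1,1,1,1,1,1,1,1,1,1,1,1,1,1,1,1,1,2).

Reading off H_k = ker ∂_k / im ∂_{k+1}:

  H_0: rank C_0 − rank ∂_1 = 9 − 8 = 1, and the invariant factors of ∂_1 are all 1, so H_0 ≅ Z.
  H_1: rank ker ∂_1 − rank ∂_2 = (27 − 8) − 18 = 1, and ∂_2 has invariant factor 2 > 1, so H_1 ≅ Z ⊕ Z/2.
  H_2: rank ker ∂_2 − rank ∂_3 = (18 − 18) − 0 = 0, and there is no ∂_3, so H_2 ≅ 0.

As a check, the Euler characteristic is 9 − 27 + 18 = 0, which agrees with 1 − 1 + 0 = 0.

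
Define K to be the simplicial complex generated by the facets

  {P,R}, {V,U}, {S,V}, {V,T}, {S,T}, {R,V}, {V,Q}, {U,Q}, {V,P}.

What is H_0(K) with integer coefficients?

H_0 ≅ Z.

Order the vertices as P < Q < R < S < T < U < V. Listing each simplex with vertices in this order, K has dimension 1 with simplices:

  0-simplices (7): P, Q, R, S, T, U, V
  1-simplices (9): PR, PV, QU, QV, RV, ST, SV, TV, UV

so the chain groups are C_0 ≅ Z^7, C_1 ≅ Z^9.

Boundary ∂_1: C_1 → C_0 sends each edge [p,q] (with p < q) to q − p.
This gives a 7×9 integer matrix of rank 6; reducing to Smith normal form yields diagonal entries (1,1,1,1,1,1).

Computing H_k = (kernel of ∂_k) / (image of ∂_{k+1}):

  H_0: rank C_0 − rank ∂_1 = 7 − 6 = 1, and the invariant factors of ∂_1 are all 1, so H_0 = Z.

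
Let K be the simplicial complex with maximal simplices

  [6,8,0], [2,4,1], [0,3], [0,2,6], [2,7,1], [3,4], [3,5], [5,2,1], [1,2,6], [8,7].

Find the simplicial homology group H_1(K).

H_1 ≅ Z^3.

Order the vertices as 0 < 1 < 2 < 3 < 4 < 5 < 6 < 7 < 8. Listing each simplex with vertices in this order, K has dimension 2 with simplices:

  0-simplices (9): [0], [1], [2], [3], [4], [5], [6], [7], [8]
  1-simplices (17): [0,2], [0,3], [0,6], [0,8], [1,2], [1,4], [1,5], [1,6], [1,7], [2,4], [2,5], [2,6], [2,7], [3,4], [3,5], [6,8], [7,8]
  2-simplices (6): [0,2,6], [0,6,8], [1,2,4], [1,2,5], [1,2,6], [1,2,7]

so the chain groups are C_0 ≅ Z^9, C_1 ≅ Z^17, C_2 ≅ Z^6.

∂_1: C_1 → C_0 maps an edge to its endpoints' difference, ∂[p,q] = q − p. For instance
  ∂[0,8] = [8] − [0].
The 9×17 boundary matrix has rank 8 and Smith normal form diag(1,1,1,1,1,1,1,1).

The boundary map ∂_2: C_2 → C_1 acts by ∂[p,q,r] = [q,r] − [p,r] + [p,q]. For instance
  ∂[1,2,5] = [2,5] − [1,5] + [1,2],
  ∂[0,2,6] = [2,6] − [0,6] + [0,2].
The resulting 17×6 matrix has rank 6, and its Smith normal form has invariant factors (1,1,1,1,1,1).

Reading off H_k = ker ∂_k / im ∂_{k+1}:

  H_1: rank ker ∂_1 − rank ∂_2 = (17 − 8) − 6 = 3, and the invariant factors of ∂_2 are all 1, so H_1 = Z^3.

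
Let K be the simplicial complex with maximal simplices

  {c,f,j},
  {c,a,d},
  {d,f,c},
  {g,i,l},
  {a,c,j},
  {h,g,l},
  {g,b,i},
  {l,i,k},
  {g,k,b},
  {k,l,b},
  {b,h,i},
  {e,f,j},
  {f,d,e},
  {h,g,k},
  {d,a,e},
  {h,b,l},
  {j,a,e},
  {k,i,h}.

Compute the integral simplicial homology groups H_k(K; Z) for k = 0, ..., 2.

H_0 = Z^2,  H_1 = Z/2,  H_2 = Z.

Fix the vertex order a < b < c < d < e < f < g < h < i < j < k < l and write every simplex with vertices in increasing order. Then dim K = 2 and the simplices of K are:

  0-simplices (12): a, b, c, d, e, f, g, h, i, j, k, l
  1-simplices (27): ac, ad, ae, aj, bg, bh, bi, bk, bl, cd, cf, cj, de, df, ef, ej, fj, gh, gi, gk, gl, hi, hk, hl, ik, il, kl
  2-simplices (18): acd, acj, ade, aej, bgi, bgk, bhi, bhl, bkl, cdf, cfj, def, efj, ghk, ghl, gil, hik, ikl

giving chain groups C_0 ≅ Z^12, C_1 ≅ Z^27, C_2 ≅ Z^18.

∂_1: C_1 → C_0 sends each edge [p,q] (with p < q) to q − p.
The 12×27 boundary matrix has rank 10 and Smith normal form diag(1,1,1,1,1,1,1,1,1,1).

Boundary ∂_2: C_2 → C_1 sends each 2-simplex [p,q,r] to [q,r] − [p,r] + [p,q]. For instance
  ∂bhl = hl − bl + bh,
  ∂efj = fj − ej + ef.
The resulting 27×18 matrix has rank 17, and its Smith normal form has invariant factors (1,1,1,1,1,1,1,1,1,1,1,1,1,1,1,1,2).

From H_k ≅ ker(∂_k) / im(∂_{k+1}) we obtain:

  H_0: rank C_0 − rank ∂_1 = 12 − 10 = 2, and the invariant factors of ∂_1 are all 1, so H_0 = Z^2.
  H_1: rank ker ∂_1 − rank ∂_2 = (27 − 10) − 17 = 0, and ∂_2 has invariant factor 2 > 1, so H_1 = Z/2.
  H_2: rank ker ∂_2 − rank ∂_3 = (18 − 17) − 0 = 1, and there is no ∂_3, so H_2 = Z.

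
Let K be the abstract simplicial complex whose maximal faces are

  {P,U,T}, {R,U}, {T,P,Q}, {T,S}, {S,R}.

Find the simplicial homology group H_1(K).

Order the vertices as P < Q < R < S < T < U. Listing each simplex with vertices in this order, K has dimension 2 with simplices:

  0-simplices (6): P, Q, R, S, T, U
  1-simplices (8): PQ, PT, PU, QT, RS, RU, ST, TU
  2-simplices (2): PQT, PTU

giving chain groups C_0 ≅ Z^6, C_1 ≅ Z^8, C_2 ≅ Z^2.

∂_1: C_1 → C_0 maps an edge to its endpoints' difference, ∂[p,q] = q − p. For instance
  ∂PU = U − P.
The 6×8 boundary matrix has rank 5 and Smith normal form diag(1,1,1,1,1).

Boundary ∂_2: C_2 → C_1 sends each 2-simplex [p,q,r] to [q,r] − [p,r] + [p,q]. For instance
  ∂PQT = QT − PT + PQ,
  ∂PTU = TU − PU + PT.
The 8×2 boundary matrix has rank 2 and Smith normal form diag(1,1).

Computing H_k = (kernel of ∂_k) / (image of ∂_{k+1}):

  H_1: rank ker ∂_1 − rank ∂_2 = (8 − 5) − 2 = 1, and the invariant factors of ∂_2 are all 1, so H_1 = Z.

H_1 = Z.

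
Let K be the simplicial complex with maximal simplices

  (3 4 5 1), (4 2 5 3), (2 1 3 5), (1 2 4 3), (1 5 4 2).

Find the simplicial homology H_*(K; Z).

Take the total order 1 < 2 < 3 < 4 < 5 on the vertex set. Then K (dimension 3) consists of the simplices:

  0-simplices (5): [1], [2], [3], [4], [5]
  1-simplices (10): [1,2], [1,3], [1,4], [1,5], [2,3], [2,4], [2,5], [3,4], [3,5], [4,5]
  2-simplices (10): [1,2,3], [1,2,4], [1,2,5], [1,3,4], [1,3,5], [1,4,5], [2,3,4], [2,3,5], [2,4,5], [3,4,5]
  3-simplices (5): [1,2,3,4], [1,2,3,5], [1,2,4,5], [1,3,4,5], [2,3,4,5]

Hence C_0 ≅ Z^5, C_1 ≅ Z^10, C_2 ≅ Z^10, C_3 ≅ Z^5.

∂_1: C_1 → C_0 maps an edge to its endpoints' difference, ∂[p,q] = q − p. For instance
  ∂[2,3] = [3] − [2].
The 5×10 boundary matrix has rank 4 and Smith normal form diag(1,1,1,1).

The boundary map ∂_2: C_2 → C_1 maps a triangle to the signed sum of its edges. For instance
  ∂[1,3,5] = [3,5] − [1,5] + [1,3],
  ∂[1,2,4] = [2,4] − [1,4] + [1,2].
The resulting 10×10 matrix has rank 6, and its Smith normal form has invariant factors (1,1,1,1,1,1).

∂_3: C_3 → C_2 sends each 3-simplex σ to the alternating sum Σ_i (−1)^i (σ with its i-th vertex removed). For instance
  ∂[1,2,4,5] = [2,4,5] − [1,4,5] + [1,2,5] − [1,2,4],
  ∂[1,3,4,5] = [3,4,5] − [1,4,5] + [1,3,5] − [1,3,4].
The resulting 10×5 matrix has rank 4, and its Smith normal form has invariant factors (1,1,1,1).

From H_k ≅ ker(∂_k) / im(∂_{k+1}) we obtain:

  H_0: rank C_0 − rank ∂_1 = 5 − 4 = 1, and the invariant factors of ∂_1 are all 1, so H_0 ≅ Z.
  H_1: rank ker ∂_1 − rank ∂_2 = (10 − 4) − 6 = 0, and the invariant factors of ∂_2 are all 1, so H_1 ≅ 0.
  H_2: rank ker ∂_2 − rank ∂_3 = (10 − 6) − 4 = 0, and the invariant factors of ∂_3 are all 1, so H_2 ≅ 0.
  H_3: rank ker ∂_3 − rank ∂_4 = (5 − 4) − 0 = 1, and there is no ∂_4, so H_3 ≅ Z.

(K is a triangulation of the 3-sphere S^3.)

H_0 = Z,  H_1 = 0,  H_2 = 0,  H_3 = Z.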